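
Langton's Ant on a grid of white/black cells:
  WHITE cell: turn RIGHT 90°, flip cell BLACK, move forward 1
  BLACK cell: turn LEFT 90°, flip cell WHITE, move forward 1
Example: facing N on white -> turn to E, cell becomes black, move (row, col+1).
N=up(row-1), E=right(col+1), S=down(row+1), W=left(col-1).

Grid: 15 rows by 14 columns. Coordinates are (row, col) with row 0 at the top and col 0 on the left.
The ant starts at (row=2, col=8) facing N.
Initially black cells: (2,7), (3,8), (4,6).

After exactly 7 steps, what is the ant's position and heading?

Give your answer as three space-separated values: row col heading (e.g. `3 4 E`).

Step 1: on WHITE (2,8): turn R to E, flip to black, move to (2,9). |black|=4
Step 2: on WHITE (2,9): turn R to S, flip to black, move to (3,9). |black|=5
Step 3: on WHITE (3,9): turn R to W, flip to black, move to (3,8). |black|=6
Step 4: on BLACK (3,8): turn L to S, flip to white, move to (4,8). |black|=5
Step 5: on WHITE (4,8): turn R to W, flip to black, move to (4,7). |black|=6
Step 6: on WHITE (4,7): turn R to N, flip to black, move to (3,7). |black|=7
Step 7: on WHITE (3,7): turn R to E, flip to black, move to (3,8). |black|=8

Answer: 3 8 E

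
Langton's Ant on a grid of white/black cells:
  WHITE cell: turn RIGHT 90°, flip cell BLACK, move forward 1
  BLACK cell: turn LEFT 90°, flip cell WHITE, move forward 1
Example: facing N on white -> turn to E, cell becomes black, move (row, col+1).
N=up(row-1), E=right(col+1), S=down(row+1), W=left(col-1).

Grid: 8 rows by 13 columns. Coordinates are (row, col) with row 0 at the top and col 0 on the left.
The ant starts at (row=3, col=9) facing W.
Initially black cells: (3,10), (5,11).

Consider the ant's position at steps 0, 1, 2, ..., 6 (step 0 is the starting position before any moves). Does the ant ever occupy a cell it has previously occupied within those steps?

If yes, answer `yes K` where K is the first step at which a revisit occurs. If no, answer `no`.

Step 1: on WHITE (3,9): turn R to N, flip to black, move to (2,9). |black|=3 — new cell
Step 2: on WHITE (2,9): turn R to E, flip to black, move to (2,10). |black|=4 — new cell
Step 3: on WHITE (2,10): turn R to S, flip to black, move to (3,10). |black|=5 — new cell
Step 4: on BLACK (3,10): turn L to E, flip to white, move to (3,11). |black|=4 — new cell
Step 5: on WHITE (3,11): turn R to S, flip to black, move to (4,11). |black|=5 — new cell
Step 6: on WHITE (4,11): turn R to W, flip to black, move to (4,10). |black|=6 — new cell
No revisit within 6 steps.

Answer: no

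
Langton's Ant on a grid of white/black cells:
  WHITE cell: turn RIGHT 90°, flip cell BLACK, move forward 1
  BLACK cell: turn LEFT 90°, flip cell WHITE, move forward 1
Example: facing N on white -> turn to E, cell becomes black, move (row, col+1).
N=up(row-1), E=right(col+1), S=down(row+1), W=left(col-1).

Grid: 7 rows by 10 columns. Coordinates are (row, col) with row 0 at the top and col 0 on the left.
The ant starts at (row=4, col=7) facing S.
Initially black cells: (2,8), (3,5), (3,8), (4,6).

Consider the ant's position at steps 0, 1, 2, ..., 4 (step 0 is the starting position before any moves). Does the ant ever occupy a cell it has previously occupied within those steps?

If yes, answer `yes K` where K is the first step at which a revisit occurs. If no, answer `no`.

Step 1: on WHITE (4,7): turn R to W, flip to black, move to (4,6). |black|=5 — new cell
Step 2: on BLACK (4,6): turn L to S, flip to white, move to (5,6). |black|=4 — new cell
Step 3: on WHITE (5,6): turn R to W, flip to black, move to (5,5). |black|=5 — new cell
Step 4: on WHITE (5,5): turn R to N, flip to black, move to (4,5). |black|=6 — new cell
No revisit within 4 steps.

Answer: no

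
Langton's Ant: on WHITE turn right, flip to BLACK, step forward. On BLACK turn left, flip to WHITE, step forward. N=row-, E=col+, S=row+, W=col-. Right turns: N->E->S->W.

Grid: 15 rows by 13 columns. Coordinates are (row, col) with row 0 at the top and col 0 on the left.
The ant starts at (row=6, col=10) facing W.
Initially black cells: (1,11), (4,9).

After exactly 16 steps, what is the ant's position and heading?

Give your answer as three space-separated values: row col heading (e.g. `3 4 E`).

Answer: 6 10 W

Derivation:
Step 1: on WHITE (6,10): turn R to N, flip to black, move to (5,10). |black|=3
Step 2: on WHITE (5,10): turn R to E, flip to black, move to (5,11). |black|=4
Step 3: on WHITE (5,11): turn R to S, flip to black, move to (6,11). |black|=5
Step 4: on WHITE (6,11): turn R to W, flip to black, move to (6,10). |black|=6
Step 5: on BLACK (6,10): turn L to S, flip to white, move to (7,10). |black|=5
Step 6: on WHITE (7,10): turn R to W, flip to black, move to (7,9). |black|=6
Step 7: on WHITE (7,9): turn R to N, flip to black, move to (6,9). |black|=7
Step 8: on WHITE (6,9): turn R to E, flip to black, move to (6,10). |black|=8
Step 9: on WHITE (6,10): turn R to S, flip to black, move to (7,10). |black|=9
Step 10: on BLACK (7,10): turn L to E, flip to white, move to (7,11). |black|=8
Step 11: on WHITE (7,11): turn R to S, flip to black, move to (8,11). |black|=9
Step 12: on WHITE (8,11): turn R to W, flip to black, move to (8,10). |black|=10
Step 13: on WHITE (8,10): turn R to N, flip to black, move to (7,10). |black|=11
Step 14: on WHITE (7,10): turn R to E, flip to black, move to (7,11). |black|=12
Step 15: on BLACK (7,11): turn L to N, flip to white, move to (6,11). |black|=11
Step 16: on BLACK (6,11): turn L to W, flip to white, move to (6,10). |black|=10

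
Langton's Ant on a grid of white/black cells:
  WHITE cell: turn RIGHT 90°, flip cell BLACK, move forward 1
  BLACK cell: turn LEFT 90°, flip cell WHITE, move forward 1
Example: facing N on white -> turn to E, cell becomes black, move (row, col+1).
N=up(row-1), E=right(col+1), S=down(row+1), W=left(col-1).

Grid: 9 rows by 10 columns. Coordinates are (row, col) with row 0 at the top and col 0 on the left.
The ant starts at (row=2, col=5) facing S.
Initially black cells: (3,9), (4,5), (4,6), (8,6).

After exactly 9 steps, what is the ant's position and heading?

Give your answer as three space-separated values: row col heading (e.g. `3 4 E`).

Step 1: on WHITE (2,5): turn R to W, flip to black, move to (2,4). |black|=5
Step 2: on WHITE (2,4): turn R to N, flip to black, move to (1,4). |black|=6
Step 3: on WHITE (1,4): turn R to E, flip to black, move to (1,5). |black|=7
Step 4: on WHITE (1,5): turn R to S, flip to black, move to (2,5). |black|=8
Step 5: on BLACK (2,5): turn L to E, flip to white, move to (2,6). |black|=7
Step 6: on WHITE (2,6): turn R to S, flip to black, move to (3,6). |black|=8
Step 7: on WHITE (3,6): turn R to W, flip to black, move to (3,5). |black|=9
Step 8: on WHITE (3,5): turn R to N, flip to black, move to (2,5). |black|=10
Step 9: on WHITE (2,5): turn R to E, flip to black, move to (2,6). |black|=11

Answer: 2 6 E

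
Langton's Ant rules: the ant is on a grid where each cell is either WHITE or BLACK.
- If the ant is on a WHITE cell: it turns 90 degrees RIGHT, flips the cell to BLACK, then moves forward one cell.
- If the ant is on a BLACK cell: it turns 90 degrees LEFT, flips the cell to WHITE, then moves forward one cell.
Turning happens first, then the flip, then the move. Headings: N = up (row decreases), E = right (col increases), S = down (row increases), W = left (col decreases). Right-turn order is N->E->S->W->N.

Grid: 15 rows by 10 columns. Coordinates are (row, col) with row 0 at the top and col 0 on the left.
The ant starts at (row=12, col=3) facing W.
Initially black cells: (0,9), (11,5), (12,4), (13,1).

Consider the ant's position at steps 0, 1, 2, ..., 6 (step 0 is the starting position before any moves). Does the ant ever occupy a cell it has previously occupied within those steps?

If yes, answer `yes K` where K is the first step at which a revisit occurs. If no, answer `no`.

Step 1: on WHITE (12,3): turn R to N, flip to black, move to (11,3). |black|=5 — new cell
Step 2: on WHITE (11,3): turn R to E, flip to black, move to (11,4). |black|=6 — new cell
Step 3: on WHITE (11,4): turn R to S, flip to black, move to (12,4). |black|=7 — new cell
Step 4: on BLACK (12,4): turn L to E, flip to white, move to (12,5). |black|=6 — new cell
Step 5: on WHITE (12,5): turn R to S, flip to black, move to (13,5). |black|=7 — new cell
Step 6: on WHITE (13,5): turn R to W, flip to black, move to (13,4). |black|=8 — new cell
No revisit within 6 steps.

Answer: no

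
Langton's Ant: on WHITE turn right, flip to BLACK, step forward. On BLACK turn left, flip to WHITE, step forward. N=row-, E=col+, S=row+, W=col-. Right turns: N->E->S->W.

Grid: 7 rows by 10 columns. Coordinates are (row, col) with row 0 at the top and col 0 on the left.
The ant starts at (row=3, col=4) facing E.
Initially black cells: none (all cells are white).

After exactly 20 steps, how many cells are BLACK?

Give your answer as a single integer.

Answer: 6

Derivation:
Step 1: on WHITE (3,4): turn R to S, flip to black, move to (4,4). |black|=1
Step 2: on WHITE (4,4): turn R to W, flip to black, move to (4,3). |black|=2
Step 3: on WHITE (4,3): turn R to N, flip to black, move to (3,3). |black|=3
Step 4: on WHITE (3,3): turn R to E, flip to black, move to (3,4). |black|=4
Step 5: on BLACK (3,4): turn L to N, flip to white, move to (2,4). |black|=3
Step 6: on WHITE (2,4): turn R to E, flip to black, move to (2,5). |black|=4
Step 7: on WHITE (2,5): turn R to S, flip to black, move to (3,5). |black|=5
Step 8: on WHITE (3,5): turn R to W, flip to black, move to (3,4). |black|=6
Step 9: on WHITE (3,4): turn R to N, flip to black, move to (2,4). |black|=7
Step 10: on BLACK (2,4): turn L to W, flip to white, move to (2,3). |black|=6
Step 11: on WHITE (2,3): turn R to N, flip to black, move to (1,3). |black|=7
Step 12: on WHITE (1,3): turn R to E, flip to black, move to (1,4). |black|=8
Step 13: on WHITE (1,4): turn R to S, flip to black, move to (2,4). |black|=9
Step 14: on WHITE (2,4): turn R to W, flip to black, move to (2,3). |black|=10
Step 15: on BLACK (2,3): turn L to S, flip to white, move to (3,3). |black|=9
Step 16: on BLACK (3,3): turn L to E, flip to white, move to (3,4). |black|=8
Step 17: on BLACK (3,4): turn L to N, flip to white, move to (2,4). |black|=7
Step 18: on BLACK (2,4): turn L to W, flip to white, move to (2,3). |black|=6
Step 19: on WHITE (2,3): turn R to N, flip to black, move to (1,3). |black|=7
Step 20: on BLACK (1,3): turn L to W, flip to white, move to (1,2). |black|=6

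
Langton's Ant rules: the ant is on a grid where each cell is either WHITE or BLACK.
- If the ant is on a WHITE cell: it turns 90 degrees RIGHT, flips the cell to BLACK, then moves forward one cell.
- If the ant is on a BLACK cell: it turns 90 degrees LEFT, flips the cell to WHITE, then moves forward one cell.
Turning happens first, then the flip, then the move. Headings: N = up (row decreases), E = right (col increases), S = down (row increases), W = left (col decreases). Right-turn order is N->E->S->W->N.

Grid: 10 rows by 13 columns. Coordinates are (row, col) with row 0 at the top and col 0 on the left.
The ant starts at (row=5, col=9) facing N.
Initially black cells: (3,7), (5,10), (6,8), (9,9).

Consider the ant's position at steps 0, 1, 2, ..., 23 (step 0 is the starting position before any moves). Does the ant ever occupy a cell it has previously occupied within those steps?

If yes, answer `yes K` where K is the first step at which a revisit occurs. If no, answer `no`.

Step 1: on WHITE (5,9): turn R to E, flip to black, move to (5,10). |black|=5 — new cell
Step 2: on BLACK (5,10): turn L to N, flip to white, move to (4,10). |black|=4 — new cell
Step 3: on WHITE (4,10): turn R to E, flip to black, move to (4,11). |black|=5 — new cell
Step 4: on WHITE (4,11): turn R to S, flip to black, move to (5,11). |black|=6 — new cell
Step 5: on WHITE (5,11): turn R to W, flip to black, move to (5,10). |black|=7 — REVISIT

Answer: yes 5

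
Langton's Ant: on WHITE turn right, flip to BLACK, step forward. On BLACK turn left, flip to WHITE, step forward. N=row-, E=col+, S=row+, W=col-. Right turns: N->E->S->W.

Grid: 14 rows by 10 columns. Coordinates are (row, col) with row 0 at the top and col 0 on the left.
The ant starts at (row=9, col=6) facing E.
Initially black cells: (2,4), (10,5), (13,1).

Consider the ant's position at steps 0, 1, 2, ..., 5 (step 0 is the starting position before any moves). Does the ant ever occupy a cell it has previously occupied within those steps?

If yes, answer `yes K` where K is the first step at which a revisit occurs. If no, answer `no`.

Step 1: on WHITE (9,6): turn R to S, flip to black, move to (10,6). |black|=4 — new cell
Step 2: on WHITE (10,6): turn R to W, flip to black, move to (10,5). |black|=5 — new cell
Step 3: on BLACK (10,5): turn L to S, flip to white, move to (11,5). |black|=4 — new cell
Step 4: on WHITE (11,5): turn R to W, flip to black, move to (11,4). |black|=5 — new cell
Step 5: on WHITE (11,4): turn R to N, flip to black, move to (10,4). |black|=6 — new cell
No revisit within 5 steps.

Answer: no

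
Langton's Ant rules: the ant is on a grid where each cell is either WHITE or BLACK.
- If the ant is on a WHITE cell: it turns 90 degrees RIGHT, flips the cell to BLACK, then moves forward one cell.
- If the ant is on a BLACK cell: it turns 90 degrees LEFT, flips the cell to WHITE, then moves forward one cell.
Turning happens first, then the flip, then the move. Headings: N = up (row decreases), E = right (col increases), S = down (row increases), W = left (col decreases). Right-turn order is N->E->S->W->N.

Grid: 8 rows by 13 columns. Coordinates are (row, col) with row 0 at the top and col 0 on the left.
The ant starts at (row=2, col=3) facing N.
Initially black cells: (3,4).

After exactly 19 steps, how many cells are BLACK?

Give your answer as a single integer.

Step 1: on WHITE (2,3): turn R to E, flip to black, move to (2,4). |black|=2
Step 2: on WHITE (2,4): turn R to S, flip to black, move to (3,4). |black|=3
Step 3: on BLACK (3,4): turn L to E, flip to white, move to (3,5). |black|=2
Step 4: on WHITE (3,5): turn R to S, flip to black, move to (4,5). |black|=3
Step 5: on WHITE (4,5): turn R to W, flip to black, move to (4,4). |black|=4
Step 6: on WHITE (4,4): turn R to N, flip to black, move to (3,4). |black|=5
Step 7: on WHITE (3,4): turn R to E, flip to black, move to (3,5). |black|=6
Step 8: on BLACK (3,5): turn L to N, flip to white, move to (2,5). |black|=5
Step 9: on WHITE (2,5): turn R to E, flip to black, move to (2,6). |black|=6
Step 10: on WHITE (2,6): turn R to S, flip to black, move to (3,6). |black|=7
Step 11: on WHITE (3,6): turn R to W, flip to black, move to (3,5). |black|=8
Step 12: on WHITE (3,5): turn R to N, flip to black, move to (2,5). |black|=9
Step 13: on BLACK (2,5): turn L to W, flip to white, move to (2,4). |black|=8
Step 14: on BLACK (2,4): turn L to S, flip to white, move to (3,4). |black|=7
Step 15: on BLACK (3,4): turn L to E, flip to white, move to (3,5). |black|=6
Step 16: on BLACK (3,5): turn L to N, flip to white, move to (2,5). |black|=5
Step 17: on WHITE (2,5): turn R to E, flip to black, move to (2,6). |black|=6
Step 18: on BLACK (2,6): turn L to N, flip to white, move to (1,6). |black|=5
Step 19: on WHITE (1,6): turn R to E, flip to black, move to (1,7). |black|=6

Answer: 6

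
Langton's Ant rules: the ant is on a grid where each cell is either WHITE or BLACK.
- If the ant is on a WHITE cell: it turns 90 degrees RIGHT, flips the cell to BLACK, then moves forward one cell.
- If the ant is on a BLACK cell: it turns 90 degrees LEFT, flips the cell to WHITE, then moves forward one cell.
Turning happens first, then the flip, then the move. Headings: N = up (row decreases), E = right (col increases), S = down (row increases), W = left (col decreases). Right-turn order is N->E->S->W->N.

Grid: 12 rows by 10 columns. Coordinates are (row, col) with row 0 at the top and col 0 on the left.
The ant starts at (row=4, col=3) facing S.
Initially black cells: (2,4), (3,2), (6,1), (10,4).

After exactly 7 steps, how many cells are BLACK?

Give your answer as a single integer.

Step 1: on WHITE (4,3): turn R to W, flip to black, move to (4,2). |black|=5
Step 2: on WHITE (4,2): turn R to N, flip to black, move to (3,2). |black|=6
Step 3: on BLACK (3,2): turn L to W, flip to white, move to (3,1). |black|=5
Step 4: on WHITE (3,1): turn R to N, flip to black, move to (2,1). |black|=6
Step 5: on WHITE (2,1): turn R to E, flip to black, move to (2,2). |black|=7
Step 6: on WHITE (2,2): turn R to S, flip to black, move to (3,2). |black|=8
Step 7: on WHITE (3,2): turn R to W, flip to black, move to (3,1). |black|=9

Answer: 9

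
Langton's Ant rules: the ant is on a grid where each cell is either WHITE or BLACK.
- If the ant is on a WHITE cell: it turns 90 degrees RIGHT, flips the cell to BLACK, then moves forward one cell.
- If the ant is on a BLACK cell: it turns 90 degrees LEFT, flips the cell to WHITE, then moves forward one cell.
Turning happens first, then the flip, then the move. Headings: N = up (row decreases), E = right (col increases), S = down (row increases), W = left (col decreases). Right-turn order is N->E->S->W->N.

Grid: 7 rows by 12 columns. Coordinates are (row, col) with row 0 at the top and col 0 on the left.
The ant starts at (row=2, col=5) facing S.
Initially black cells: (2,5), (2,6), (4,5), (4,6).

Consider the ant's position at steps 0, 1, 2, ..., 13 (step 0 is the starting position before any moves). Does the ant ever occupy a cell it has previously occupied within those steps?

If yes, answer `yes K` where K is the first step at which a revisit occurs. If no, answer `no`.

Answer: yes 5

Derivation:
Step 1: on BLACK (2,5): turn L to E, flip to white, move to (2,6). |black|=3 — new cell
Step 2: on BLACK (2,6): turn L to N, flip to white, move to (1,6). |black|=2 — new cell
Step 3: on WHITE (1,6): turn R to E, flip to black, move to (1,7). |black|=3 — new cell
Step 4: on WHITE (1,7): turn R to S, flip to black, move to (2,7). |black|=4 — new cell
Step 5: on WHITE (2,7): turn R to W, flip to black, move to (2,6). |black|=5 — REVISIT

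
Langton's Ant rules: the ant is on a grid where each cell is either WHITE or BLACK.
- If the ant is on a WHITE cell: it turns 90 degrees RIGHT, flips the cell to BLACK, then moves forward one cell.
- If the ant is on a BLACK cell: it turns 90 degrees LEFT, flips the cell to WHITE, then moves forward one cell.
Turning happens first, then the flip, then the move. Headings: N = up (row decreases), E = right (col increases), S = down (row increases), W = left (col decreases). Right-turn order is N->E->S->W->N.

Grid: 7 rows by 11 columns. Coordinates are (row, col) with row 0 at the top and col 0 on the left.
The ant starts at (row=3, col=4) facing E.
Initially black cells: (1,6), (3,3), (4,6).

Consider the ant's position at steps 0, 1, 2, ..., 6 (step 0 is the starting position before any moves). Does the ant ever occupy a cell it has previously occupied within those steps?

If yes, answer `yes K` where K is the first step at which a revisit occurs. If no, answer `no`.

Step 1: on WHITE (3,4): turn R to S, flip to black, move to (4,4). |black|=4 — new cell
Step 2: on WHITE (4,4): turn R to W, flip to black, move to (4,3). |black|=5 — new cell
Step 3: on WHITE (4,3): turn R to N, flip to black, move to (3,3). |black|=6 — new cell
Step 4: on BLACK (3,3): turn L to W, flip to white, move to (3,2). |black|=5 — new cell
Step 5: on WHITE (3,2): turn R to N, flip to black, move to (2,2). |black|=6 — new cell
Step 6: on WHITE (2,2): turn R to E, flip to black, move to (2,3). |black|=7 — new cell
No revisit within 6 steps.

Answer: no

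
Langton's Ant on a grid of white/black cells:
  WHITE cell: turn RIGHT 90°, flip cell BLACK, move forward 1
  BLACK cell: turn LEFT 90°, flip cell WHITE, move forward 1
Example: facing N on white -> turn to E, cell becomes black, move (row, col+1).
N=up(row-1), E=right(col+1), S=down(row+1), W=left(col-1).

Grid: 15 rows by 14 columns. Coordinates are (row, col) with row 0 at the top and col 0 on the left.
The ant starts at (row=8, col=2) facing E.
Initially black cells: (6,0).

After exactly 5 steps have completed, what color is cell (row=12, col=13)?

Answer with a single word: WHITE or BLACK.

Step 1: on WHITE (8,2): turn R to S, flip to black, move to (9,2). |black|=2
Step 2: on WHITE (9,2): turn R to W, flip to black, move to (9,1). |black|=3
Step 3: on WHITE (9,1): turn R to N, flip to black, move to (8,1). |black|=4
Step 4: on WHITE (8,1): turn R to E, flip to black, move to (8,2). |black|=5
Step 5: on BLACK (8,2): turn L to N, flip to white, move to (7,2). |black|=4

Answer: WHITE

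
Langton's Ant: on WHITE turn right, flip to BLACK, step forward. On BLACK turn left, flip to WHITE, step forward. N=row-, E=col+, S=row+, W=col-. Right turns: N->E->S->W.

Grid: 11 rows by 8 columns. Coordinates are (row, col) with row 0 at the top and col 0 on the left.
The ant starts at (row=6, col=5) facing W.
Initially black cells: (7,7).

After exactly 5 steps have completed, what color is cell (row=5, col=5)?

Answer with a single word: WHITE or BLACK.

Answer: BLACK

Derivation:
Step 1: on WHITE (6,5): turn R to N, flip to black, move to (5,5). |black|=2
Step 2: on WHITE (5,5): turn R to E, flip to black, move to (5,6). |black|=3
Step 3: on WHITE (5,6): turn R to S, flip to black, move to (6,6). |black|=4
Step 4: on WHITE (6,6): turn R to W, flip to black, move to (6,5). |black|=5
Step 5: on BLACK (6,5): turn L to S, flip to white, move to (7,5). |black|=4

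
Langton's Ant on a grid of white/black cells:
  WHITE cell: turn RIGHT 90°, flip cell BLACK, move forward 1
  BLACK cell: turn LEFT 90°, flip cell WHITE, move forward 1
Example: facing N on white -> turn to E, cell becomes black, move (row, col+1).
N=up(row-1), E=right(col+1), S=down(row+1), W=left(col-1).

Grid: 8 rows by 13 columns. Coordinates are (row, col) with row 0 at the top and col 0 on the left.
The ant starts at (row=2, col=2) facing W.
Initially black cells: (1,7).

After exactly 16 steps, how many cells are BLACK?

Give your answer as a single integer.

Step 1: on WHITE (2,2): turn R to N, flip to black, move to (1,2). |black|=2
Step 2: on WHITE (1,2): turn R to E, flip to black, move to (1,3). |black|=3
Step 3: on WHITE (1,3): turn R to S, flip to black, move to (2,3). |black|=4
Step 4: on WHITE (2,3): turn R to W, flip to black, move to (2,2). |black|=5
Step 5: on BLACK (2,2): turn L to S, flip to white, move to (3,2). |black|=4
Step 6: on WHITE (3,2): turn R to W, flip to black, move to (3,1). |black|=5
Step 7: on WHITE (3,1): turn R to N, flip to black, move to (2,1). |black|=6
Step 8: on WHITE (2,1): turn R to E, flip to black, move to (2,2). |black|=7
Step 9: on WHITE (2,2): turn R to S, flip to black, move to (3,2). |black|=8
Step 10: on BLACK (3,2): turn L to E, flip to white, move to (3,3). |black|=7
Step 11: on WHITE (3,3): turn R to S, flip to black, move to (4,3). |black|=8
Step 12: on WHITE (4,3): turn R to W, flip to black, move to (4,2). |black|=9
Step 13: on WHITE (4,2): turn R to N, flip to black, move to (3,2). |black|=10
Step 14: on WHITE (3,2): turn R to E, flip to black, move to (3,3). |black|=11
Step 15: on BLACK (3,3): turn L to N, flip to white, move to (2,3). |black|=10
Step 16: on BLACK (2,3): turn L to W, flip to white, move to (2,2). |black|=9

Answer: 9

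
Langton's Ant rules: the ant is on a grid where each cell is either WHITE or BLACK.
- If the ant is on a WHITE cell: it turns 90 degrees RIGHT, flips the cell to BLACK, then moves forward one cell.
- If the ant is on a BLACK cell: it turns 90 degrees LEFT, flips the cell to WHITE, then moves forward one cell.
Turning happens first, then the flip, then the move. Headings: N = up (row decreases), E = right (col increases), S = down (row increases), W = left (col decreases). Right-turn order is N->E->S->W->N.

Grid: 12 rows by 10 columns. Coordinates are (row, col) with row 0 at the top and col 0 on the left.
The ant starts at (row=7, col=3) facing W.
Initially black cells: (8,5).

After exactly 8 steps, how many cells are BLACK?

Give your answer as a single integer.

Answer: 7

Derivation:
Step 1: on WHITE (7,3): turn R to N, flip to black, move to (6,3). |black|=2
Step 2: on WHITE (6,3): turn R to E, flip to black, move to (6,4). |black|=3
Step 3: on WHITE (6,4): turn R to S, flip to black, move to (7,4). |black|=4
Step 4: on WHITE (7,4): turn R to W, flip to black, move to (7,3). |black|=5
Step 5: on BLACK (7,3): turn L to S, flip to white, move to (8,3). |black|=4
Step 6: on WHITE (8,3): turn R to W, flip to black, move to (8,2). |black|=5
Step 7: on WHITE (8,2): turn R to N, flip to black, move to (7,2). |black|=6
Step 8: on WHITE (7,2): turn R to E, flip to black, move to (7,3). |black|=7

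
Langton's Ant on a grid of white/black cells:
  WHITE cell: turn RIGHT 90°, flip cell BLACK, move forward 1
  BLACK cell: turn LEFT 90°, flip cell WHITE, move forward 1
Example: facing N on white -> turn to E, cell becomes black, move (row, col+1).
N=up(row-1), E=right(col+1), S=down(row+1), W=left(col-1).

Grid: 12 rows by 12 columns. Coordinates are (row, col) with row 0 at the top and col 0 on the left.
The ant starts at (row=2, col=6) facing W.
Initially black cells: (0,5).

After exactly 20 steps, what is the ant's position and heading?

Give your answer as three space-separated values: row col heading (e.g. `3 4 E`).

Answer: 4 8 E

Derivation:
Step 1: on WHITE (2,6): turn R to N, flip to black, move to (1,6). |black|=2
Step 2: on WHITE (1,6): turn R to E, flip to black, move to (1,7). |black|=3
Step 3: on WHITE (1,7): turn R to S, flip to black, move to (2,7). |black|=4
Step 4: on WHITE (2,7): turn R to W, flip to black, move to (2,6). |black|=5
Step 5: on BLACK (2,6): turn L to S, flip to white, move to (3,6). |black|=4
Step 6: on WHITE (3,6): turn R to W, flip to black, move to (3,5). |black|=5
Step 7: on WHITE (3,5): turn R to N, flip to black, move to (2,5). |black|=6
Step 8: on WHITE (2,5): turn R to E, flip to black, move to (2,6). |black|=7
Step 9: on WHITE (2,6): turn R to S, flip to black, move to (3,6). |black|=8
Step 10: on BLACK (3,6): turn L to E, flip to white, move to (3,7). |black|=7
Step 11: on WHITE (3,7): turn R to S, flip to black, move to (4,7). |black|=8
Step 12: on WHITE (4,7): turn R to W, flip to black, move to (4,6). |black|=9
Step 13: on WHITE (4,6): turn R to N, flip to black, move to (3,6). |black|=10
Step 14: on WHITE (3,6): turn R to E, flip to black, move to (3,7). |black|=11
Step 15: on BLACK (3,7): turn L to N, flip to white, move to (2,7). |black|=10
Step 16: on BLACK (2,7): turn L to W, flip to white, move to (2,6). |black|=9
Step 17: on BLACK (2,6): turn L to S, flip to white, move to (3,6). |black|=8
Step 18: on BLACK (3,6): turn L to E, flip to white, move to (3,7). |black|=7
Step 19: on WHITE (3,7): turn R to S, flip to black, move to (4,7). |black|=8
Step 20: on BLACK (4,7): turn L to E, flip to white, move to (4,8). |black|=7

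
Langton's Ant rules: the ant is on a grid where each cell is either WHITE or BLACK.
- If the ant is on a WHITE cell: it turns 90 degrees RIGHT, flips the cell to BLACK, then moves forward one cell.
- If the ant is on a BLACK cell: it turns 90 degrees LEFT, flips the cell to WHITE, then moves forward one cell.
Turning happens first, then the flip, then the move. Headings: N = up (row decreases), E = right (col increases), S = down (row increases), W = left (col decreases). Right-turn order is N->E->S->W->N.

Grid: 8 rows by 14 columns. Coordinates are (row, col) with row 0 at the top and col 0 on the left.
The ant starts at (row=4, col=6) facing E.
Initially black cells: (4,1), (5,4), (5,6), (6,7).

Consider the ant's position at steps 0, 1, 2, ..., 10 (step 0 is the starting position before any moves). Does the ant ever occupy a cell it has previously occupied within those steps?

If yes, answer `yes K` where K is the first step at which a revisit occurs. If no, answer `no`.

Answer: yes 7

Derivation:
Step 1: on WHITE (4,6): turn R to S, flip to black, move to (5,6). |black|=5 — new cell
Step 2: on BLACK (5,6): turn L to E, flip to white, move to (5,7). |black|=4 — new cell
Step 3: on WHITE (5,7): turn R to S, flip to black, move to (6,7). |black|=5 — new cell
Step 4: on BLACK (6,7): turn L to E, flip to white, move to (6,8). |black|=4 — new cell
Step 5: on WHITE (6,8): turn R to S, flip to black, move to (7,8). |black|=5 — new cell
Step 6: on WHITE (7,8): turn R to W, flip to black, move to (7,7). |black|=6 — new cell
Step 7: on WHITE (7,7): turn R to N, flip to black, move to (6,7). |black|=7 — REVISIT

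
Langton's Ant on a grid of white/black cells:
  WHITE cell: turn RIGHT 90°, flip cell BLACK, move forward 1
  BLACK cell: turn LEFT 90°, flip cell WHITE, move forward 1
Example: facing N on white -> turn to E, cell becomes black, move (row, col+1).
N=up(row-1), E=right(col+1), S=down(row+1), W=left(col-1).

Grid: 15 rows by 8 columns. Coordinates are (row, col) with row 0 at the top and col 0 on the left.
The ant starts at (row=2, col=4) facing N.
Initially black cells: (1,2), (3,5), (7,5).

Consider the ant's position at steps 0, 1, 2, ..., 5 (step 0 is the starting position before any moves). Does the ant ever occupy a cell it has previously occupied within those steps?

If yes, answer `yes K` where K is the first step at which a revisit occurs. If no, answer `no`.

Answer: no

Derivation:
Step 1: on WHITE (2,4): turn R to E, flip to black, move to (2,5). |black|=4 — new cell
Step 2: on WHITE (2,5): turn R to S, flip to black, move to (3,5). |black|=5 — new cell
Step 3: on BLACK (3,5): turn L to E, flip to white, move to (3,6). |black|=4 — new cell
Step 4: on WHITE (3,6): turn R to S, flip to black, move to (4,6). |black|=5 — new cell
Step 5: on WHITE (4,6): turn R to W, flip to black, move to (4,5). |black|=6 — new cell
No revisit within 5 steps.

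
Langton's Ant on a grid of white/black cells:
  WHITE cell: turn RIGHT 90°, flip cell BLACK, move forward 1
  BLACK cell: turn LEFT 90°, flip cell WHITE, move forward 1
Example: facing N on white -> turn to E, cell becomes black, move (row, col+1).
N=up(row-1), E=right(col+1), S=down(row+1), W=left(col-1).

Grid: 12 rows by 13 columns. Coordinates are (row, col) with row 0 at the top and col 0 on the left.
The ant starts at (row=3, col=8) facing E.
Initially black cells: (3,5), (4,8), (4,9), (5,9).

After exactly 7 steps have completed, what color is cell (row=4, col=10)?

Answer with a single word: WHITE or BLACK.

Step 1: on WHITE (3,8): turn R to S, flip to black, move to (4,8). |black|=5
Step 2: on BLACK (4,8): turn L to E, flip to white, move to (4,9). |black|=4
Step 3: on BLACK (4,9): turn L to N, flip to white, move to (3,9). |black|=3
Step 4: on WHITE (3,9): turn R to E, flip to black, move to (3,10). |black|=4
Step 5: on WHITE (3,10): turn R to S, flip to black, move to (4,10). |black|=5
Step 6: on WHITE (4,10): turn R to W, flip to black, move to (4,9). |black|=6
Step 7: on WHITE (4,9): turn R to N, flip to black, move to (3,9). |black|=7

Answer: BLACK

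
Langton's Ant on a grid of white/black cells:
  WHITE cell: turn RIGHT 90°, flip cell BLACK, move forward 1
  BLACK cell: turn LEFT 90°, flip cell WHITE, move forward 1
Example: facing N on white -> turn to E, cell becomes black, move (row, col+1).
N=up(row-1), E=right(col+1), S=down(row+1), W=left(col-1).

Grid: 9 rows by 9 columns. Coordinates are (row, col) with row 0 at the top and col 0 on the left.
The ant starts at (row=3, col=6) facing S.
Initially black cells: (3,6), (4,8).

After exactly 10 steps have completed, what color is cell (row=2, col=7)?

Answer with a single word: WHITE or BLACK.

Step 1: on BLACK (3,6): turn L to E, flip to white, move to (3,7). |black|=1
Step 2: on WHITE (3,7): turn R to S, flip to black, move to (4,7). |black|=2
Step 3: on WHITE (4,7): turn R to W, flip to black, move to (4,6). |black|=3
Step 4: on WHITE (4,6): turn R to N, flip to black, move to (3,6). |black|=4
Step 5: on WHITE (3,6): turn R to E, flip to black, move to (3,7). |black|=5
Step 6: on BLACK (3,7): turn L to N, flip to white, move to (2,7). |black|=4
Step 7: on WHITE (2,7): turn R to E, flip to black, move to (2,8). |black|=5
Step 8: on WHITE (2,8): turn R to S, flip to black, move to (3,8). |black|=6
Step 9: on WHITE (3,8): turn R to W, flip to black, move to (3,7). |black|=7
Step 10: on WHITE (3,7): turn R to N, flip to black, move to (2,7). |black|=8

Answer: BLACK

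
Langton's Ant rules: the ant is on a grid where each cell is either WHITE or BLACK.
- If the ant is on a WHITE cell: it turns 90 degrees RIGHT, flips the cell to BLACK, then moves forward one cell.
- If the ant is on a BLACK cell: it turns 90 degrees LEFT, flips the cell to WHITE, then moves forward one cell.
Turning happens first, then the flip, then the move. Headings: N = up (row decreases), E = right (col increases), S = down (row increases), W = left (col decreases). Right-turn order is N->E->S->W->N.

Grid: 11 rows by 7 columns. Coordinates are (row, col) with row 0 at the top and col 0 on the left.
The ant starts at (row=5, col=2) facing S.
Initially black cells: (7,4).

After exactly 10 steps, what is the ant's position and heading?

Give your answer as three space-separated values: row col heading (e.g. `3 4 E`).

Answer: 4 3 N

Derivation:
Step 1: on WHITE (5,2): turn R to W, flip to black, move to (5,1). |black|=2
Step 2: on WHITE (5,1): turn R to N, flip to black, move to (4,1). |black|=3
Step 3: on WHITE (4,1): turn R to E, flip to black, move to (4,2). |black|=4
Step 4: on WHITE (4,2): turn R to S, flip to black, move to (5,2). |black|=5
Step 5: on BLACK (5,2): turn L to E, flip to white, move to (5,3). |black|=4
Step 6: on WHITE (5,3): turn R to S, flip to black, move to (6,3). |black|=5
Step 7: on WHITE (6,3): turn R to W, flip to black, move to (6,2). |black|=6
Step 8: on WHITE (6,2): turn R to N, flip to black, move to (5,2). |black|=7
Step 9: on WHITE (5,2): turn R to E, flip to black, move to (5,3). |black|=8
Step 10: on BLACK (5,3): turn L to N, flip to white, move to (4,3). |black|=7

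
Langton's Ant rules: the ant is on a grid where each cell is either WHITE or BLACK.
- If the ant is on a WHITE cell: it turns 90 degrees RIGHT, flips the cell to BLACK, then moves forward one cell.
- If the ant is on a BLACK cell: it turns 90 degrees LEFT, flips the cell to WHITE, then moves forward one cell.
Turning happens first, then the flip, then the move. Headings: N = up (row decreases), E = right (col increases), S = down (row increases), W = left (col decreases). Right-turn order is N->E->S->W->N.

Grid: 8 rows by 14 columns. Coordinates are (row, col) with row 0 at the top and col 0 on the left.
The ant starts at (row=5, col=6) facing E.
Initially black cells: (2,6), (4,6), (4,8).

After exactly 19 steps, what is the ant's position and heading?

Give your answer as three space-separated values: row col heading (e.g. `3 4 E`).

Step 1: on WHITE (5,6): turn R to S, flip to black, move to (6,6). |black|=4
Step 2: on WHITE (6,6): turn R to W, flip to black, move to (6,5). |black|=5
Step 3: on WHITE (6,5): turn R to N, flip to black, move to (5,5). |black|=6
Step 4: on WHITE (5,5): turn R to E, flip to black, move to (5,6). |black|=7
Step 5: on BLACK (5,6): turn L to N, flip to white, move to (4,6). |black|=6
Step 6: on BLACK (4,6): turn L to W, flip to white, move to (4,5). |black|=5
Step 7: on WHITE (4,5): turn R to N, flip to black, move to (3,5). |black|=6
Step 8: on WHITE (3,5): turn R to E, flip to black, move to (3,6). |black|=7
Step 9: on WHITE (3,6): turn R to S, flip to black, move to (4,6). |black|=8
Step 10: on WHITE (4,6): turn R to W, flip to black, move to (4,5). |black|=9
Step 11: on BLACK (4,5): turn L to S, flip to white, move to (5,5). |black|=8
Step 12: on BLACK (5,5): turn L to E, flip to white, move to (5,6). |black|=7
Step 13: on WHITE (5,6): turn R to S, flip to black, move to (6,6). |black|=8
Step 14: on BLACK (6,6): turn L to E, flip to white, move to (6,7). |black|=7
Step 15: on WHITE (6,7): turn R to S, flip to black, move to (7,7). |black|=8
Step 16: on WHITE (7,7): turn R to W, flip to black, move to (7,6). |black|=9
Step 17: on WHITE (7,6): turn R to N, flip to black, move to (6,6). |black|=10
Step 18: on WHITE (6,6): turn R to E, flip to black, move to (6,7). |black|=11
Step 19: on BLACK (6,7): turn L to N, flip to white, move to (5,7). |black|=10

Answer: 5 7 N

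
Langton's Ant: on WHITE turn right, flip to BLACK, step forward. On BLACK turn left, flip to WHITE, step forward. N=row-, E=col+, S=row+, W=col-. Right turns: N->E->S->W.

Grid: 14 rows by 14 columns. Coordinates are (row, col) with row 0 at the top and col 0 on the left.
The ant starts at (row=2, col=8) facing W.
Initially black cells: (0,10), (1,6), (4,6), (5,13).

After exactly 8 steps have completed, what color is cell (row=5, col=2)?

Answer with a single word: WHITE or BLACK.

Answer: WHITE

Derivation:
Step 1: on WHITE (2,8): turn R to N, flip to black, move to (1,8). |black|=5
Step 2: on WHITE (1,8): turn R to E, flip to black, move to (1,9). |black|=6
Step 3: on WHITE (1,9): turn R to S, flip to black, move to (2,9). |black|=7
Step 4: on WHITE (2,9): turn R to W, flip to black, move to (2,8). |black|=8
Step 5: on BLACK (2,8): turn L to S, flip to white, move to (3,8). |black|=7
Step 6: on WHITE (3,8): turn R to W, flip to black, move to (3,7). |black|=8
Step 7: on WHITE (3,7): turn R to N, flip to black, move to (2,7). |black|=9
Step 8: on WHITE (2,7): turn R to E, flip to black, move to (2,8). |black|=10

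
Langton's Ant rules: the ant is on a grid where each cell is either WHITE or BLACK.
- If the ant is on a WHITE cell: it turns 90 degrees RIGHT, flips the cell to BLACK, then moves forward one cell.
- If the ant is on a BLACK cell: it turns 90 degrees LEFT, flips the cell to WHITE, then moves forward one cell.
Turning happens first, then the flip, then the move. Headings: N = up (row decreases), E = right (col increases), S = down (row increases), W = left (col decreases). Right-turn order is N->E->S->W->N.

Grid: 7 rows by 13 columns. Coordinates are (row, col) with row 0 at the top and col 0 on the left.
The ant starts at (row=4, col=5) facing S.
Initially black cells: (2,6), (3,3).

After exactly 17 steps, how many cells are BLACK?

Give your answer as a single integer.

Answer: 9

Derivation:
Step 1: on WHITE (4,5): turn R to W, flip to black, move to (4,4). |black|=3
Step 2: on WHITE (4,4): turn R to N, flip to black, move to (3,4). |black|=4
Step 3: on WHITE (3,4): turn R to E, flip to black, move to (3,5). |black|=5
Step 4: on WHITE (3,5): turn R to S, flip to black, move to (4,5). |black|=6
Step 5: on BLACK (4,5): turn L to E, flip to white, move to (4,6). |black|=5
Step 6: on WHITE (4,6): turn R to S, flip to black, move to (5,6). |black|=6
Step 7: on WHITE (5,6): turn R to W, flip to black, move to (5,5). |black|=7
Step 8: on WHITE (5,5): turn R to N, flip to black, move to (4,5). |black|=8
Step 9: on WHITE (4,5): turn R to E, flip to black, move to (4,6). |black|=9
Step 10: on BLACK (4,6): turn L to N, flip to white, move to (3,6). |black|=8
Step 11: on WHITE (3,6): turn R to E, flip to black, move to (3,7). |black|=9
Step 12: on WHITE (3,7): turn R to S, flip to black, move to (4,7). |black|=10
Step 13: on WHITE (4,7): turn R to W, flip to black, move to (4,6). |black|=11
Step 14: on WHITE (4,6): turn R to N, flip to black, move to (3,6). |black|=12
Step 15: on BLACK (3,6): turn L to W, flip to white, move to (3,5). |black|=11
Step 16: on BLACK (3,5): turn L to S, flip to white, move to (4,5). |black|=10
Step 17: on BLACK (4,5): turn L to E, flip to white, move to (4,6). |black|=9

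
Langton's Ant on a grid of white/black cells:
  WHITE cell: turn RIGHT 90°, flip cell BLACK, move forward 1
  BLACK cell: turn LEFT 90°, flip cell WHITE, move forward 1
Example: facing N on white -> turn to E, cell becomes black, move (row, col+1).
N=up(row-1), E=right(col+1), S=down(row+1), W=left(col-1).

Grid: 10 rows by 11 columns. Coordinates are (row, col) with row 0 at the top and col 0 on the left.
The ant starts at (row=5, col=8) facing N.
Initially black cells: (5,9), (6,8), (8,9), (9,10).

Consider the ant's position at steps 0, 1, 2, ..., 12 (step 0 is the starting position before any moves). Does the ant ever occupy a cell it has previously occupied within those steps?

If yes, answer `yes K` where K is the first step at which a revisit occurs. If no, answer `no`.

Answer: yes 5

Derivation:
Step 1: on WHITE (5,8): turn R to E, flip to black, move to (5,9). |black|=5 — new cell
Step 2: on BLACK (5,9): turn L to N, flip to white, move to (4,9). |black|=4 — new cell
Step 3: on WHITE (4,9): turn R to E, flip to black, move to (4,10). |black|=5 — new cell
Step 4: on WHITE (4,10): turn R to S, flip to black, move to (5,10). |black|=6 — new cell
Step 5: on WHITE (5,10): turn R to W, flip to black, move to (5,9). |black|=7 — REVISIT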